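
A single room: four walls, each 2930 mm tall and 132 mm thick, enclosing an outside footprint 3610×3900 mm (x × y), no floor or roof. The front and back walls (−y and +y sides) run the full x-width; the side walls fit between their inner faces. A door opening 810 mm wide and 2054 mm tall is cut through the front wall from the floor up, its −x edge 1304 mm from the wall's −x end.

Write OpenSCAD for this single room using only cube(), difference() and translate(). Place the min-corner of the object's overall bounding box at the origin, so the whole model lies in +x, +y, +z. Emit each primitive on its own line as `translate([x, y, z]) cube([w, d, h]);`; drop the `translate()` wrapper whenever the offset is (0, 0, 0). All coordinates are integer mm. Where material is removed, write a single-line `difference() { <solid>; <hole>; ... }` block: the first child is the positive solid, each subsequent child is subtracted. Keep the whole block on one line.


difference() { cube([3610, 132, 2930]); translate([1304, 0, 0]) cube([810, 132, 2054]); }
translate([0, 3768, 0]) cube([3610, 132, 2930]);
translate([0, 132, 0]) cube([132, 3636, 2930]);
translate([3478, 132, 0]) cube([132, 3636, 2930]);


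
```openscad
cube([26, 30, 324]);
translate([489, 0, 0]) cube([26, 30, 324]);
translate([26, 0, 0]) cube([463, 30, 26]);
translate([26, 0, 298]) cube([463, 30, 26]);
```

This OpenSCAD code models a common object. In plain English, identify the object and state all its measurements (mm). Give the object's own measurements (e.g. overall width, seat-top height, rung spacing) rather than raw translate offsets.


A rectangular picture frame lying in the x–z plane (depth along y). The opening is 463 mm wide (x) by 272 mm tall (z), surrounded by a border 26 mm wide on all four sides. The frame is 30 mm deep and is made of two full-height vertical stiles with two horizontal rails fitted between them.


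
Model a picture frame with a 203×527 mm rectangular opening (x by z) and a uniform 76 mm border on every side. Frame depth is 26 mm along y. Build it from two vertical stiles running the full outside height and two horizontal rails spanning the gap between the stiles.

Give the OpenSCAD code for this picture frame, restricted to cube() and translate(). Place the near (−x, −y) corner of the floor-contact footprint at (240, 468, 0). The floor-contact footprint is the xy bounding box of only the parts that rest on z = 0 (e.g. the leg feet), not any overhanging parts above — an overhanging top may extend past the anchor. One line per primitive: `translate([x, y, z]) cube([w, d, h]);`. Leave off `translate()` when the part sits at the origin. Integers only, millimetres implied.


translate([240, 468, 0]) cube([76, 26, 679]);
translate([519, 468, 0]) cube([76, 26, 679]);
translate([316, 468, 0]) cube([203, 26, 76]);
translate([316, 468, 603]) cube([203, 26, 76]);


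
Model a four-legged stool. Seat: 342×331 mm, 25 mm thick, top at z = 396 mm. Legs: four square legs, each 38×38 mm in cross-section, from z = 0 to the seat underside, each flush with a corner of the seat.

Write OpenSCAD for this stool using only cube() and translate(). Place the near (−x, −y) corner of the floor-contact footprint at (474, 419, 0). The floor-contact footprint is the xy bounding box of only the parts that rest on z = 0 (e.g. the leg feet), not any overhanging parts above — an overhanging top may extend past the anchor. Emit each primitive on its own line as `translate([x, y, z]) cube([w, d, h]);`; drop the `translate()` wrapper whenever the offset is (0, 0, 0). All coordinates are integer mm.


translate([474, 419, 371]) cube([342, 331, 25]);
translate([474, 419, 0]) cube([38, 38, 371]);
translate([778, 419, 0]) cube([38, 38, 371]);
translate([474, 712, 0]) cube([38, 38, 371]);
translate([778, 712, 0]) cube([38, 38, 371]);


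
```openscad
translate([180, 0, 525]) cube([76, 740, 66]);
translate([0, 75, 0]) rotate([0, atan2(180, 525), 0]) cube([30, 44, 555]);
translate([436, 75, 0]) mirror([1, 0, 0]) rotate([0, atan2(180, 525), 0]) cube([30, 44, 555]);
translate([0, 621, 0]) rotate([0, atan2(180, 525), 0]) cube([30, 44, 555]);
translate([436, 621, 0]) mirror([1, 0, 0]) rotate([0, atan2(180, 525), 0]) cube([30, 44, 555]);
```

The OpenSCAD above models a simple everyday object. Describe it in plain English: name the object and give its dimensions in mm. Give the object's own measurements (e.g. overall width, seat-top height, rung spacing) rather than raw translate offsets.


A sawhorse. A 76×740×66 mm beam (x, y, z) sits on two A-frame leg pairs. Each pair is two raked legs of 30×44 mm section (44 mm along y) splaying symmetrically in x. Each leg rises 525 mm vertically over 180 mm of horizontal reach and is 555 mm long along its own axis. Every leg's outer bottom edge rests on the floor and its outer top edge meets a bottom edge of the beam — the left legs (tilting toward +x) meet the beam's −x bottom edge, the right legs (their mirror images, tilting toward −x) meet its +x bottom edge — so the leg tops tuck under the beam, the beam's underside is 525 mm above the floor, and the feet are 436 mm apart outside-to-outside with the beam centred between them. The two leg pairs are set in 75 mm from either end of the beam.


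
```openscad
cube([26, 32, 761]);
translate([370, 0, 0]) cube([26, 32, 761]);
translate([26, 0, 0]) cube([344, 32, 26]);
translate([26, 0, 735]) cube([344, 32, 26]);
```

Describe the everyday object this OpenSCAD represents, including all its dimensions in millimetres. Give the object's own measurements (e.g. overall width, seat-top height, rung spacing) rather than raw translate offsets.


A rectangular picture frame lying in the x–z plane (depth along y). The opening is 344 mm wide (x) by 709 mm tall (z), surrounded by a border 26 mm wide on all four sides. The frame is 32 mm deep and is made of two full-height vertical stiles with two horizontal rails fitted between them.


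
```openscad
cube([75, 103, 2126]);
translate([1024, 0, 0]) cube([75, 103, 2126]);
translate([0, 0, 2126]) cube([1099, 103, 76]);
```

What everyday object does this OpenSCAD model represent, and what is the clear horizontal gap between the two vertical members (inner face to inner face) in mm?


A door frame. The clear opening width is 949 mm.

Two 2126 mm tall posts with a header on top — a door frame. The left jamb is 75 mm wide at x = 0; the right jamb starts at x = 1024. The clear opening is 1024 − 75 = 949 mm.


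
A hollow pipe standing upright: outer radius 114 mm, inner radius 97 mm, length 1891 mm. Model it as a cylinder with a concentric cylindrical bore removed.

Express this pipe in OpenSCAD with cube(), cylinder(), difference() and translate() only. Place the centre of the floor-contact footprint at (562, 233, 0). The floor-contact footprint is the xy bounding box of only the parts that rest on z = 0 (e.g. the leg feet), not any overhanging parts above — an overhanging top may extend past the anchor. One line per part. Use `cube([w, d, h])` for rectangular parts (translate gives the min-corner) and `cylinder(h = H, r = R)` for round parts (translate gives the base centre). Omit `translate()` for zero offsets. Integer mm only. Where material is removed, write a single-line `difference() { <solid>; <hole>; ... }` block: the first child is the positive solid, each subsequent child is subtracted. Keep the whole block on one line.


difference() { translate([562, 233, 0]) cylinder(h = 1891, r = 114); translate([562, 233, 0]) cylinder(h = 1891, r = 97); }


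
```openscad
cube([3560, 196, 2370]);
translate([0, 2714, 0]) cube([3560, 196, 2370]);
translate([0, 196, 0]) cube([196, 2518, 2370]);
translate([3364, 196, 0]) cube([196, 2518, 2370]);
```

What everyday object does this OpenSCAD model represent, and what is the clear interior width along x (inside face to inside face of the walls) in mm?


A house (or room) frame. The interior width is 3168 mm.

Four 2370 mm walls enclosing a rectangle with no floor or roof — a room or house frame. Outside width is 3560 mm and wall thickness is 196 mm, so the interior width is 3560 − 2 × 196 = 3168 mm.


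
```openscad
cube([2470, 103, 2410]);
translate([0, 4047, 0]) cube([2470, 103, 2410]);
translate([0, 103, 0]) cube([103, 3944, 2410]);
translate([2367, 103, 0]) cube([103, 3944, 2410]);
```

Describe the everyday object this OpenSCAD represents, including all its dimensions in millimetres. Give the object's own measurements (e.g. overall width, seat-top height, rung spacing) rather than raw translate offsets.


The wall frame of a small rectangular building: four walls, each 2410 mm tall and 103 mm thick, enclosing a footprint 2470 mm (x) by 4150 mm (y) outside-to-outside, with no floor or roof. The front and back walls (the −y and +y sides) span the full width; the two side walls fit between them.


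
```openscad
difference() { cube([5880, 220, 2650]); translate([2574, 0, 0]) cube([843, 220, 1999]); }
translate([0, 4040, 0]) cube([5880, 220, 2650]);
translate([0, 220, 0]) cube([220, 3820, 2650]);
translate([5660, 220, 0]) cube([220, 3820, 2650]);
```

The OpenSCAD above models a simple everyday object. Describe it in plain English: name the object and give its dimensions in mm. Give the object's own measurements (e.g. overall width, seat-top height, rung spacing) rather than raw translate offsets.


A single room: four walls, each 2650 mm tall and 220 mm thick, enclosing an outside footprint 5880×4260 mm (x × y), no floor or roof. The front and back walls (−y and +y sides) run the full x-width; the side walls fit between their inner faces. A door opening 843 mm wide and 1999 mm tall is cut through the front wall from the floor up, its −x edge 2574 mm from the wall's −x end.


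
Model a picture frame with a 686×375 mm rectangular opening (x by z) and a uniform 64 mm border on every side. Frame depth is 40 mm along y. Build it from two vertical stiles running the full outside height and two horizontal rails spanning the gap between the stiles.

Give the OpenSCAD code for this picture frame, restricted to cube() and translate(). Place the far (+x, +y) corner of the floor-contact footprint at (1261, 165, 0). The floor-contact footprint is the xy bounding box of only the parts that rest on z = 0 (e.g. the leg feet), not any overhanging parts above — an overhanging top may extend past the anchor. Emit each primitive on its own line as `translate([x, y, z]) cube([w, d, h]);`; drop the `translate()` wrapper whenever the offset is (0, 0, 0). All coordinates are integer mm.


translate([447, 125, 0]) cube([64, 40, 503]);
translate([1197, 125, 0]) cube([64, 40, 503]);
translate([511, 125, 0]) cube([686, 40, 64]);
translate([511, 125, 439]) cube([686, 40, 64]);


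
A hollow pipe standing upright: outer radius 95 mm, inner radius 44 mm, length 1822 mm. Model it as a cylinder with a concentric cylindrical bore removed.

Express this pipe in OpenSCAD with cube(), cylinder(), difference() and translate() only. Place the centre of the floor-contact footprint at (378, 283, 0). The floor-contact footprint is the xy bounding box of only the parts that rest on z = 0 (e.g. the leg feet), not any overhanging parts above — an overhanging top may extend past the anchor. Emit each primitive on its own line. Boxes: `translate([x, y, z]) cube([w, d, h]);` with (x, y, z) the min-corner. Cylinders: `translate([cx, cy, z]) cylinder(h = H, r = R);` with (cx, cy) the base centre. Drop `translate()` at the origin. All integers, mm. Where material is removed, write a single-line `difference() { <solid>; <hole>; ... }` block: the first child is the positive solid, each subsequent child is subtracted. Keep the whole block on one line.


difference() { translate([378, 283, 0]) cylinder(h = 1822, r = 95); translate([378, 283, 0]) cylinder(h = 1822, r = 44); }


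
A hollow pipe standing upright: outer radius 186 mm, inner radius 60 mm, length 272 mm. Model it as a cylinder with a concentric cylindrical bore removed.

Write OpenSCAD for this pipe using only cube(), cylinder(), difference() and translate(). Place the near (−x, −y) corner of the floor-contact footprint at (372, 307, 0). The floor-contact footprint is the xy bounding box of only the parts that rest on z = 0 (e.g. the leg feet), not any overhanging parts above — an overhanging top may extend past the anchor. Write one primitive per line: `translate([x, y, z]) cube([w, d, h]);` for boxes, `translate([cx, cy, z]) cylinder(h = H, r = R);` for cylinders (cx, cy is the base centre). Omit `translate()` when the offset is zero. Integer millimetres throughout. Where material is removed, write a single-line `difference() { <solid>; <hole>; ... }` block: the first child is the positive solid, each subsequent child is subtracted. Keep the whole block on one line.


difference() { translate([558, 493, 0]) cylinder(h = 272, r = 186); translate([558, 493, 0]) cylinder(h = 272, r = 60); }


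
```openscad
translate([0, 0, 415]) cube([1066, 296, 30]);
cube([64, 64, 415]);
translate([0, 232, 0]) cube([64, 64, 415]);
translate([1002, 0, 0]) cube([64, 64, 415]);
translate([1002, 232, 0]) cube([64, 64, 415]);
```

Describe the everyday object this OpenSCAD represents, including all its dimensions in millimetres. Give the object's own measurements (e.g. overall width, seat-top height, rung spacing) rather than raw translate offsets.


A long wooden bench with a 1066 mm (x) × 296 mm (y) seat, 30 mm thick, its top surface 445 mm above the floor. Four 64 mm square legs at the seat corners, flush with the edges, run from z = 0 to the seat underside.


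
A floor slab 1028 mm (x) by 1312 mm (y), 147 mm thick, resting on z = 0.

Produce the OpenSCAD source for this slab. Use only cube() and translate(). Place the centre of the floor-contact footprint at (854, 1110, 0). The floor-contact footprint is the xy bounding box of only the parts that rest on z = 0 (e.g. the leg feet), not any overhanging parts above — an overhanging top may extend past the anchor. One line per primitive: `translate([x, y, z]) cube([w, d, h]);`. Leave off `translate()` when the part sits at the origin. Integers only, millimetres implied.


translate([340, 454, 0]) cube([1028, 1312, 147]);


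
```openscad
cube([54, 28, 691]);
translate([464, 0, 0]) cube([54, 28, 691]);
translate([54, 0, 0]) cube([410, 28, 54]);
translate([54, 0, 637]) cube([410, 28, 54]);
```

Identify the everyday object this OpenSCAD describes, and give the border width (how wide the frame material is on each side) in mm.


A picture frame. The border width is 54 mm.

Four thin pieces enclosing a rectangular opening — a picture frame. The two full-height stiles are 691 mm tall; the top rail sits at z = 637 and is 54 mm tall, so the border above the opening is 691 − 637 = 54 mm, matching the stile x-width.


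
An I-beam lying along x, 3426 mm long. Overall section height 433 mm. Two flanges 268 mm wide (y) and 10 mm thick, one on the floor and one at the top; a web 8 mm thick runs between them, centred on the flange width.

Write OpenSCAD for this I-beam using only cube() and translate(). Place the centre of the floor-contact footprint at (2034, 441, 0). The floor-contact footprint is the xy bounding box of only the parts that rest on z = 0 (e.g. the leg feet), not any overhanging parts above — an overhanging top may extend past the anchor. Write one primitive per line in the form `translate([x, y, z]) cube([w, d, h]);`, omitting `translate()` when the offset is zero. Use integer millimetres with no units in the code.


translate([321, 307, 0]) cube([3426, 268, 10]);
translate([321, 437, 10]) cube([3426, 8, 413]);
translate([321, 307, 423]) cube([3426, 268, 10]);


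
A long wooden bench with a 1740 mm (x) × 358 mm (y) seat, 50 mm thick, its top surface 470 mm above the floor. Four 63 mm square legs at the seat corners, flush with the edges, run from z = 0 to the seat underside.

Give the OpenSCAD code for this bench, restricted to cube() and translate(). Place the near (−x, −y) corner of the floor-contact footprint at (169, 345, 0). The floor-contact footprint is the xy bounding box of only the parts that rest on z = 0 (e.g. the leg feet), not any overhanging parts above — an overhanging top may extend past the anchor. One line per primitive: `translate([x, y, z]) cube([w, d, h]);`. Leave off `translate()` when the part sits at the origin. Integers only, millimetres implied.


translate([169, 345, 420]) cube([1740, 358, 50]);
translate([169, 345, 0]) cube([63, 63, 420]);
translate([169, 640, 0]) cube([63, 63, 420]);
translate([1846, 345, 0]) cube([63, 63, 420]);
translate([1846, 640, 0]) cube([63, 63, 420]);


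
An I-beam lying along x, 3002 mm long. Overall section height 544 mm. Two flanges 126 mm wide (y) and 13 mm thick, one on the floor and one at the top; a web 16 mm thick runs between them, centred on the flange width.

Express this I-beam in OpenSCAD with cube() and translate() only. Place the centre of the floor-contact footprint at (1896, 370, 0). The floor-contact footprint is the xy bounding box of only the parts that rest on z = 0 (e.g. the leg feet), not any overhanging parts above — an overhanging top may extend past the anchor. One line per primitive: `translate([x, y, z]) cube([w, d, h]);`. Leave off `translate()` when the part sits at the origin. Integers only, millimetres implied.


translate([395, 307, 0]) cube([3002, 126, 13]);
translate([395, 362, 13]) cube([3002, 16, 518]);
translate([395, 307, 531]) cube([3002, 126, 13]);


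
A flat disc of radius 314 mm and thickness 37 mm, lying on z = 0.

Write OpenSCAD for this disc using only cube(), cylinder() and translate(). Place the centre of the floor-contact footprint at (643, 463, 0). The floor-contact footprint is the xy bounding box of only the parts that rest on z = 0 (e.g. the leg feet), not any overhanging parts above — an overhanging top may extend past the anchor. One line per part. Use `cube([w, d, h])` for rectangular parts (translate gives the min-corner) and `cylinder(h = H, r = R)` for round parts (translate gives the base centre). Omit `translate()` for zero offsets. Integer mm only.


translate([643, 463, 0]) cylinder(h = 37, r = 314);


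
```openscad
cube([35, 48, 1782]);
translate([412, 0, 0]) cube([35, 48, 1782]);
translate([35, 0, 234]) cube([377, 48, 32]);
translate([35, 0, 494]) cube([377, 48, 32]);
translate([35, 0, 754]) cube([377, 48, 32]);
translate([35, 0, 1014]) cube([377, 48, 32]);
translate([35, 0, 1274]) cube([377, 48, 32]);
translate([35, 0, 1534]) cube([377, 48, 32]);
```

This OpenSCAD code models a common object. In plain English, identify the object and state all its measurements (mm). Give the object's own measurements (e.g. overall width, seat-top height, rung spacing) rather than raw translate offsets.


A straight ladder. Two 35×48 mm vertical rails, 1782 mm tall, stand 447 mm apart (outside-to-outside) with their front faces coplanar on the −y side. 6 rungs, each 48 mm deep and 32 mm tall, span between the inner faces of the rails, front faces flush with the rails. The lowest rung's underside is at z = 234 mm and rungs are spaced 260 mm apart (underside to underside).


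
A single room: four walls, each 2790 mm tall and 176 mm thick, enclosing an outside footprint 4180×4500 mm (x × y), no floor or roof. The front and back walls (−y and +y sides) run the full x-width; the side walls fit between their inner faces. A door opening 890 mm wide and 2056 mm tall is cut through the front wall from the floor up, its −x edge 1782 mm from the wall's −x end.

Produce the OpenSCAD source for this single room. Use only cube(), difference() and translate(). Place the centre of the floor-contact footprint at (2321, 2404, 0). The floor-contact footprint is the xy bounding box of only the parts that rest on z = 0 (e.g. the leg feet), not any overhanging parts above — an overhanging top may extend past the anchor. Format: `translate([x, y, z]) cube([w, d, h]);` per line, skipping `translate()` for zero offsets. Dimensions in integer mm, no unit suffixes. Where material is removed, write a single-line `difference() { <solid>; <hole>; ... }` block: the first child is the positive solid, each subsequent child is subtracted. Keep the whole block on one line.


difference() { translate([231, 154, 0]) cube([4180, 176, 2790]); translate([2013, 154, 0]) cube([890, 176, 2056]); }
translate([231, 4478, 0]) cube([4180, 176, 2790]);
translate([231, 330, 0]) cube([176, 4148, 2790]);
translate([4235, 330, 0]) cube([176, 4148, 2790]);


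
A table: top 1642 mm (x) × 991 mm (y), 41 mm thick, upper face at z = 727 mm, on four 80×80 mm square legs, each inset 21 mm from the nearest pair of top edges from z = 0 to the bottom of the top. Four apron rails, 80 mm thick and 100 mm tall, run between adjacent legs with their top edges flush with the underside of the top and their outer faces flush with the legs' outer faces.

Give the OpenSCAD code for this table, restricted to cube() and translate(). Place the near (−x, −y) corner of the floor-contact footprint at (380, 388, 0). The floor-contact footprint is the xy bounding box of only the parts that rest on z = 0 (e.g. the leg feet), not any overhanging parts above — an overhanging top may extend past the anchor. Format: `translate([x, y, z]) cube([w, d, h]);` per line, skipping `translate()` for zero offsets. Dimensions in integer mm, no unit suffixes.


translate([359, 367, 686]) cube([1642, 991, 41]);
translate([380, 388, 0]) cube([80, 80, 686]);
translate([1900, 388, 0]) cube([80, 80, 686]);
translate([380, 1257, 0]) cube([80, 80, 686]);
translate([1900, 1257, 0]) cube([80, 80, 686]);
translate([460, 388, 586]) cube([1440, 80, 100]);
translate([460, 1257, 586]) cube([1440, 80, 100]);
translate([380, 468, 586]) cube([80, 789, 100]);
translate([1900, 468, 586]) cube([80, 789, 100]);


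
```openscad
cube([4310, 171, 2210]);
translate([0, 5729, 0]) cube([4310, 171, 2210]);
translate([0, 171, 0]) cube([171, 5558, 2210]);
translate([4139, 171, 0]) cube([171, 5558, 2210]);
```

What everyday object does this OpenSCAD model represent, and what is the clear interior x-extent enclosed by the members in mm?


A house (or room) frame. The interior width is 3968 mm.

Four 2210 mm walls enclosing a rectangle with no floor or roof — a room or house frame. Outside width is 4310 mm and wall thickness is 171 mm, so the interior width is 4310 − 2 × 171 = 3968 mm.


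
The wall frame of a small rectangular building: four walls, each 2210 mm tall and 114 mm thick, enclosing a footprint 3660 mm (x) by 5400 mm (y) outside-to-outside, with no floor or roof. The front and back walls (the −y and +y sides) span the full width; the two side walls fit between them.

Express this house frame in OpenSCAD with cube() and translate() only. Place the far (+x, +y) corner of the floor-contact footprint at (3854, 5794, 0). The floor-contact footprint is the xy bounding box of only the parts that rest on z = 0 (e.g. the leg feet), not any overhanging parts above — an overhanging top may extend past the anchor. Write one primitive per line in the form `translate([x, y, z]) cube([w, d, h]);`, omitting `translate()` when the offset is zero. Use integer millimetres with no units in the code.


translate([194, 394, 0]) cube([3660, 114, 2210]);
translate([194, 5680, 0]) cube([3660, 114, 2210]);
translate([194, 508, 0]) cube([114, 5172, 2210]);
translate([3740, 508, 0]) cube([114, 5172, 2210]);


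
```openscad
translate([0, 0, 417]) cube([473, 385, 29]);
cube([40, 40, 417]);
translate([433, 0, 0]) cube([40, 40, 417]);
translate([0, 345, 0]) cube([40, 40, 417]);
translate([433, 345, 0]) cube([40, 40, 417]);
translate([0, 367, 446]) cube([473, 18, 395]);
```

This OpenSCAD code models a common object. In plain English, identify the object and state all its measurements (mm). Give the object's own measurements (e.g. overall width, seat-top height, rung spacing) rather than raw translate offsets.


A chair. The seat is a 473×385×29 mm slab with its top at z = 446 mm, on four 40×40 mm corner legs (flush with the seat edges, standing on z = 0). A flat backrest 18 mm thick, 395 mm tall, spans the full seat width and rises from the seat top along its +y edge, rear face flush with the rear of the seat.


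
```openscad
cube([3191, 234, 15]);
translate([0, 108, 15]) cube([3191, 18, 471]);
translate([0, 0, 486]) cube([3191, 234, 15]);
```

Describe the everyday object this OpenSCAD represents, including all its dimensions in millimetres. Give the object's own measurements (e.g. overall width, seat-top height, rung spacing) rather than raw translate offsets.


An I-beam lying along x, 3191 mm long. Overall section height 501 mm. Two flanges 234 mm wide (y) and 15 mm thick, one on the floor and one at the top; a web 18 mm thick runs between them, centred on the flange width.


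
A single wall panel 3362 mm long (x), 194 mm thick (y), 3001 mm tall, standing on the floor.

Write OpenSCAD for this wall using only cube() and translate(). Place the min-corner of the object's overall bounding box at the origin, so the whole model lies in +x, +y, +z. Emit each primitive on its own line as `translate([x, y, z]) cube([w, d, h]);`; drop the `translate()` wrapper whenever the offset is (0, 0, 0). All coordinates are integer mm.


cube([3362, 194, 3001]);


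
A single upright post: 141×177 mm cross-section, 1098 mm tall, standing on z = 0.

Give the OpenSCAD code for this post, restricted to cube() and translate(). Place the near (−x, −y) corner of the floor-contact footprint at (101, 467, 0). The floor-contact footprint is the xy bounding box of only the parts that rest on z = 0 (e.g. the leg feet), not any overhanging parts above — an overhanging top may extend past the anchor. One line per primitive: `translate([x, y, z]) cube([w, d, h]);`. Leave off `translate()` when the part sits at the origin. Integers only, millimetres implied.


translate([101, 467, 0]) cube([141, 177, 1098]);


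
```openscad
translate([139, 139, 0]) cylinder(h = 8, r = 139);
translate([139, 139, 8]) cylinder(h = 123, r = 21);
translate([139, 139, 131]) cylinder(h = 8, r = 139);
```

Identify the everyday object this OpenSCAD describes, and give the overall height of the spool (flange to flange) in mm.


A spool. The overall height is 139 mm.

Three coaxial cylinders, large–small–large — a spool. Two 8 mm flanges and a 123 mm core give 8 + 123 + 8 = 139 mm.


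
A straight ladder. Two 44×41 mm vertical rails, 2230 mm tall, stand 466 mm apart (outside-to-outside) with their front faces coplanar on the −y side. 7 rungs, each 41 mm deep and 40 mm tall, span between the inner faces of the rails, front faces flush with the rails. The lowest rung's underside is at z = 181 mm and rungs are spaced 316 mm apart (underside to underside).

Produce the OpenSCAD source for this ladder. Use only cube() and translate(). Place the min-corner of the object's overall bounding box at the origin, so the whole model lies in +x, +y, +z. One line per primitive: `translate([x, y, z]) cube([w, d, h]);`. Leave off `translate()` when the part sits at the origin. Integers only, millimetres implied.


// rung span = 466 - 2*44 = 378
// rung[k] z = 181 + k*316
cube([44, 41, 2230]);
translate([422, 0, 0]) cube([44, 41, 2230]);
translate([44, 0, 181]) cube([378, 41, 40]);
translate([44, 0, 497]) cube([378, 41, 40]);
translate([44, 0, 813]) cube([378, 41, 40]);
translate([44, 0, 1129]) cube([378, 41, 40]);
translate([44, 0, 1445]) cube([378, 41, 40]);
translate([44, 0, 1761]) cube([378, 41, 40]);
translate([44, 0, 2077]) cube([378, 41, 40]);


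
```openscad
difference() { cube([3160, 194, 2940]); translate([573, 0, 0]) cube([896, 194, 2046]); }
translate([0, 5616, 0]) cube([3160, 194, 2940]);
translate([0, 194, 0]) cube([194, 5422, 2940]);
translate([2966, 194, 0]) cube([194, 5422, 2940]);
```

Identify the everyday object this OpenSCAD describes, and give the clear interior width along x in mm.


A single room. The interior width is 2772 mm.

Four walls enclosing a rectangle with a door in the front wall — a room. Outside width 3160 minus two 194 mm walls gives 2772 mm.


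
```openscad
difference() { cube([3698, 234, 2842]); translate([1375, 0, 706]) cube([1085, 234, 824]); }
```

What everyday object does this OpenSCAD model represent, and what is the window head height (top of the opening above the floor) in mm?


A wall with a window opening. The window head height is 1530 mm.

A wall with a rectangular opening subtracted — a window. Sill at z = 706, opening 824 mm tall, so the head is at 706 + 824 = 1530 mm.


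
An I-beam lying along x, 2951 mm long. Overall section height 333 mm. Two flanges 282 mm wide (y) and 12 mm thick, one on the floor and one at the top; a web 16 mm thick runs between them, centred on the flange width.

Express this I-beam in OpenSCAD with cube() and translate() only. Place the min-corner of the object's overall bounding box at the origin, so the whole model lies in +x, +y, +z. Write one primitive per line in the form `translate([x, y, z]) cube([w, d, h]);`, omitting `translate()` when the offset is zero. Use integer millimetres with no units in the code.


cube([2951, 282, 12]);
translate([0, 133, 12]) cube([2951, 16, 309]);
translate([0, 0, 321]) cube([2951, 282, 12]);


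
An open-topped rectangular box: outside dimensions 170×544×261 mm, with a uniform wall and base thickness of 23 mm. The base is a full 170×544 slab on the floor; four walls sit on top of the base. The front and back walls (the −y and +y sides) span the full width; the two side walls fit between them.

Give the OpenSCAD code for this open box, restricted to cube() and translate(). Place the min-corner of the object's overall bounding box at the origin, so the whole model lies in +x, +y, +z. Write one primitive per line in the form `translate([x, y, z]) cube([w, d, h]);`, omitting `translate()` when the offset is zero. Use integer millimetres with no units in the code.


cube([170, 544, 23]);
translate([0, 0, 23]) cube([170, 23, 238]);
translate([0, 521, 23]) cube([170, 23, 238]);
translate([0, 23, 23]) cube([23, 498, 238]);
translate([147, 23, 23]) cube([23, 498, 238]);


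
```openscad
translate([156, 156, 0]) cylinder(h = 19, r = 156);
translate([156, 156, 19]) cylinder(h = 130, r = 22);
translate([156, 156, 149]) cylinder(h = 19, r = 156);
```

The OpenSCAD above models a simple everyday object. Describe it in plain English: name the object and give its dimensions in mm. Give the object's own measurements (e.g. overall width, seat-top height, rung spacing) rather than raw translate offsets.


A spool: two coaxial disc flanges of radius 156 mm and thickness 19 mm, joined by a core cylinder of radius 22 mm and height 130 mm. The lower flange rests on z = 0 and the three cylinders share a vertical axis.


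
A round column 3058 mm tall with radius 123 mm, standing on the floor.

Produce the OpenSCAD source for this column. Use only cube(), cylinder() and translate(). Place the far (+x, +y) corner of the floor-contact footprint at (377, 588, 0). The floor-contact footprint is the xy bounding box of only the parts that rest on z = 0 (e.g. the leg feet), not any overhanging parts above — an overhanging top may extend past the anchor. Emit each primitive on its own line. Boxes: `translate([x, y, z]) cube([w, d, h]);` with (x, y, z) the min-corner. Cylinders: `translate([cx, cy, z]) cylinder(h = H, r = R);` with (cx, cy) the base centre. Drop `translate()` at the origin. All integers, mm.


translate([254, 465, 0]) cylinder(h = 3058, r = 123);


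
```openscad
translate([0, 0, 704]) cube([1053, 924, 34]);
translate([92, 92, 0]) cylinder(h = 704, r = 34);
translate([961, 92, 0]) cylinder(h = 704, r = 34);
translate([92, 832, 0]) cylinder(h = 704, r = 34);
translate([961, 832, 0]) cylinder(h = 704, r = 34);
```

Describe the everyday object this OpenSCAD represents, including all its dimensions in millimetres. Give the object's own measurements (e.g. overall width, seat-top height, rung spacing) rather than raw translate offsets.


A table: top 1053 mm (x) × 924 mm (y), 34 mm thick, upper face at z = 738 mm, on four round legs of 68 mm diameter, each leg's bounding box inset 58 mm from the nearest pair of top edges from z = 0 to the bottom of the top.


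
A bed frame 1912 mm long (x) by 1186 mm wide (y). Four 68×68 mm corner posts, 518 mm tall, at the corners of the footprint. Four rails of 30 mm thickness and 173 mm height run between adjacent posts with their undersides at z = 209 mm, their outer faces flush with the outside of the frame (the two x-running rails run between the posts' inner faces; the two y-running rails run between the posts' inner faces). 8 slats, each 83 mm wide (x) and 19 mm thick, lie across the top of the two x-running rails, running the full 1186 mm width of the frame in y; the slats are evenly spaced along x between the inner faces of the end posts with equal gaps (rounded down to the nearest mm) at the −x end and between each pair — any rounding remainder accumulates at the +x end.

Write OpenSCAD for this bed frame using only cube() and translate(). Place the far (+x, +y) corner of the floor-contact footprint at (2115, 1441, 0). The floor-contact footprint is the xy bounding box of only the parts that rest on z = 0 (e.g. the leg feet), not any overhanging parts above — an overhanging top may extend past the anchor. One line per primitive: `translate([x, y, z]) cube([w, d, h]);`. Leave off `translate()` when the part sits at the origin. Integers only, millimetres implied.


translate([203, 255, 0]) cube([68, 68, 518]);
translate([203, 1373, 0]) cube([68, 68, 518]);
translate([2047, 255, 0]) cube([68, 68, 518]);
translate([2047, 1373, 0]) cube([68, 68, 518]);
translate([271, 255, 209]) cube([1776, 30, 173]);
translate([271, 1411, 209]) cube([1776, 30, 173]);
translate([203, 323, 209]) cube([30, 1050, 173]);
translate([2085, 323, 209]) cube([30, 1050, 173]);
translate([394, 255, 382]) cube([83, 1186, 19]);
translate([600, 255, 382]) cube([83, 1186, 19]);
translate([806, 255, 382]) cube([83, 1186, 19]);
translate([1012, 255, 382]) cube([83, 1186, 19]);
translate([1218, 255, 382]) cube([83, 1186, 19]);
translate([1424, 255, 382]) cube([83, 1186, 19]);
translate([1630, 255, 382]) cube([83, 1186, 19]);
translate([1836, 255, 382]) cube([83, 1186, 19]);


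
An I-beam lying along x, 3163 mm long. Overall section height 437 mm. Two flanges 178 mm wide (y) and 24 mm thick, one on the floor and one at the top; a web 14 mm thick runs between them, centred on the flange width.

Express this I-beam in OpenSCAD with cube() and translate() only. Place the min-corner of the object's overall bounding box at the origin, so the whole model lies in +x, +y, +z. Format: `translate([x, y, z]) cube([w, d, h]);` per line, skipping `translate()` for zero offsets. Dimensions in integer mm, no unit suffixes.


cube([3163, 178, 24]);
translate([0, 82, 24]) cube([3163, 14, 389]);
translate([0, 0, 413]) cube([3163, 178, 24]);


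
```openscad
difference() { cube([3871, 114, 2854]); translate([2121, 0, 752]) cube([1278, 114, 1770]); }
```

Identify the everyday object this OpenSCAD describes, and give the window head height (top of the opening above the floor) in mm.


A wall with a window opening. The window head height is 2522 mm.

A wall with a rectangular opening subtracted — a window. Sill at z = 752, opening 1770 mm tall, so the head is at 752 + 1770 = 2522 mm.


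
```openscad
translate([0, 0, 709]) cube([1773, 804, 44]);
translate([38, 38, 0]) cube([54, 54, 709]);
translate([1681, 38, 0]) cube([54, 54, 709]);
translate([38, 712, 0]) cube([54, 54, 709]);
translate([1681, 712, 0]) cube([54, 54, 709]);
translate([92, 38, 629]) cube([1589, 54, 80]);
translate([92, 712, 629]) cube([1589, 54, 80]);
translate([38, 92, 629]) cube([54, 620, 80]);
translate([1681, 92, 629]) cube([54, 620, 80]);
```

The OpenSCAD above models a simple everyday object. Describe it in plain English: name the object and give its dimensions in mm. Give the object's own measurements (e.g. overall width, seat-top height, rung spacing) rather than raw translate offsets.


A rectangular dining table. The top is 1773×804×44 mm with its upper surface at z = 753 mm. It stands on four 54×54 mm square legs, each inset 38 mm from the nearest pair of top edges, running from the floor to the underside of the top. Four apron rails, 54 mm thick and 80 mm tall, run between adjacent legs with their top edges flush with the underside of the top and their outer faces flush with the legs' outer faces.


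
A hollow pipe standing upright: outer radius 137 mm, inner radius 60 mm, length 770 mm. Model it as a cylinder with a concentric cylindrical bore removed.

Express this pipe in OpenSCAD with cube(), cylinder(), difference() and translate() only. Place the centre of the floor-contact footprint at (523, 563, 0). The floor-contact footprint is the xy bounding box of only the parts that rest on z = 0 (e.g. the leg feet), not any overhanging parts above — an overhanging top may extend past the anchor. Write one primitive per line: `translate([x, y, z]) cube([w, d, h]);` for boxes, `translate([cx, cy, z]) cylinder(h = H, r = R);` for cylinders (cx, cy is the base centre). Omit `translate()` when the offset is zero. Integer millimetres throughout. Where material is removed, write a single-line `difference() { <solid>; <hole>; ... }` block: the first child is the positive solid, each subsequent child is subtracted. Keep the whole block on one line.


difference() { translate([523, 563, 0]) cylinder(h = 770, r = 137); translate([523, 563, 0]) cylinder(h = 770, r = 60); }


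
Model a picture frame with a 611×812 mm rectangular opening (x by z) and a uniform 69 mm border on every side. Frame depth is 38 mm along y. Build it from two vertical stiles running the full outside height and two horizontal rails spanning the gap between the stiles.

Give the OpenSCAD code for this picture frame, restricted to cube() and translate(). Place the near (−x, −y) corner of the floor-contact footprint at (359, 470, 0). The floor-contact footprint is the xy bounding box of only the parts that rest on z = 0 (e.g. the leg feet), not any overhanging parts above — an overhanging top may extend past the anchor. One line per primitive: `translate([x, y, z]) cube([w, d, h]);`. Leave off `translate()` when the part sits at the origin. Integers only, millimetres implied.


translate([359, 470, 0]) cube([69, 38, 950]);
translate([1039, 470, 0]) cube([69, 38, 950]);
translate([428, 470, 0]) cube([611, 38, 69]);
translate([428, 470, 881]) cube([611, 38, 69]);


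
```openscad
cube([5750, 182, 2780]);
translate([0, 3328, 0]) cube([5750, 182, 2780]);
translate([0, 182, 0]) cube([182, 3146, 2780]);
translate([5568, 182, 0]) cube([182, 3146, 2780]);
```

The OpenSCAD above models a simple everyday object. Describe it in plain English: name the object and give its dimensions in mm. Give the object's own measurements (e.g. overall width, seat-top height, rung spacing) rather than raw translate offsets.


The wall frame of a small rectangular building: four walls, each 2780 mm tall and 182 mm thick, enclosing a footprint 5750 mm (x) by 3510 mm (y) outside-to-outside, with no floor or roof. The front and back walls (the −y and +y sides) span the full width; the two side walls fit between them.


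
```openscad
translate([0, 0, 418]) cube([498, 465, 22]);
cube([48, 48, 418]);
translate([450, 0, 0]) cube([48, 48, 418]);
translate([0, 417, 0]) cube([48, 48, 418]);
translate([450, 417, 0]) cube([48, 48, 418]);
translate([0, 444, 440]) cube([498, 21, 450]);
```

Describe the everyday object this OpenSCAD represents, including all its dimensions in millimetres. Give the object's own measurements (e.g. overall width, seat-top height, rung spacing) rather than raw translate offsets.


A chair. The seat is a 498×465×22 mm slab with its top at z = 440 mm, on four 48×48 mm corner legs (flush with the seat edges, standing on z = 0). A flat backrest 21 mm thick, 450 mm tall, spans the full seat width and rises from the seat top along its +y edge, rear face flush with the rear of the seat.
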